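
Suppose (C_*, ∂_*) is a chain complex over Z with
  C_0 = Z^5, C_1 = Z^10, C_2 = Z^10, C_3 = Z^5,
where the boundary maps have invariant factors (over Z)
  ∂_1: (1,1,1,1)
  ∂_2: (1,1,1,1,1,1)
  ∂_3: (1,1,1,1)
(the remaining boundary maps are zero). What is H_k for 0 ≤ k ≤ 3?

H_0 ≅ Z,  H_1 = 0,  H_2 = 0,  H_3 ≅ Z.

H_0: b_0 = 5 − 0 − 4 = 1; torsion from ∂_1 factors > 1: none. So H_0 ≅ Z.
H_1: b_1 = 10 − 4 − 6 = 0; torsion from ∂_2 factors > 1: none. So H_1 ≅ 0.
H_2: b_2 = 10 − 6 − 4 = 0; torsion from ∂_3 factors > 1: none. So H_2 ≅ 0.
H_3: b_3 = 5 − 4 − 0 = 1; torsion from ∂_4 factors > 1: none. So H_3 ≅ Z.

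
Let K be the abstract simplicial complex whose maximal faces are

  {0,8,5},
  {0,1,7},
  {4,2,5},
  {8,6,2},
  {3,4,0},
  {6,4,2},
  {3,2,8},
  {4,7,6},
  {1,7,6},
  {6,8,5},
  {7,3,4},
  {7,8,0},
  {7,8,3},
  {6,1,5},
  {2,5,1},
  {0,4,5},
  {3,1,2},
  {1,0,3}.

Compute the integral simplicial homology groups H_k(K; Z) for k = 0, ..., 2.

H_0 = Z,  H_1 = Z × Z/2,  H_2 = 0.

We work with the vertex ordering 0 < 1 < 2 < 3 < 4 < 5 < 6 < 7 < 8. The simplices of K, each written with vertices in increasing order, are:

  0-simplices (9): [0], [1], [2], [3], [4], [5], [6], [7], [8]
  1-simplices (27): (27 of them)
  2-simplices (18): [0,1,3], [0,1,7], [0,3,4], [0,4,5], [0,5,8], [0,7,8], [1,2,3], [1,2,5], [1,5,6], [1,6,7], [2,3,8], [2,4,5], [2,4,6], [2,6,8], [3,4,7], [3,7,8], [4,6,7], [5,6,8]

Hence C_0 ≅ Z^9, C_1 ≅ Z^27, C_2 ≅ Z^18.

∂_1: C_1 → C_0 sends each edge [p,q] (with p < q) to q − p. For instance
  ∂[1,7] = [7] − [1].
The 9×27 boundary matrix has rank 8 and Smith normal form diag(1,1,1,1,1,1,1,1).

The boundary map ∂_2: C_2 → C_1 sends each 2-simplex [p,q,r] to [q,r] − [p,r] + [p,q]. For instance
  ∂[2,6,8] = [6,8] − [2,8] + [2,6],
  ∂[1,2,5] = [2,5] − [1,5] + [1,2].
The resulting 27×18 matrix has rank 18, and its Smith normal form has invariant factors (1,1,1,1,1,1,1,1,1,1,1,1,1,1,1,1,1,2).

Computing H_k = (kernel of ∂_k) / (image of ∂_{k+1}):

  H_0: rank C_0 − rank ∂_1 = 9 − 8 = 1, and the invariant factors of ∂_1 are all 1, so H_0 = Z.
  H_1: rank ker ∂_1 − rank ∂_2 = (27 − 8) − 18 = 1, and ∂_2 has invariant factor 2 > 1, so H_1 = Z × Z/2.
  H_2: rank ker ∂_2 − rank ∂_3 = (18 − 18) − 0 = 0, and there is no ∂_3, so H_2 = 0.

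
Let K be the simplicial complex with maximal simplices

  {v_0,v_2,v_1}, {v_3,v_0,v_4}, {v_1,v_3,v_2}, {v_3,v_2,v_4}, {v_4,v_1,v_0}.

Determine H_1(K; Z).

H_1 = Z.

Take the total order v_0 < v_1 < v_2 < v_3 < v_4 on the vertex set. Then K (dimension 2) consists of the simplices:

  0-simplices (5): [v_0], [v_1], [v_2], [v_3], [v_4]
  1-simplices (10): [v_0,v_1], [v_0,v_2], [v_0,v_3], [v_0,v_4], [v_1,v_2], [v_1,v_3], [v_1,v_4], [v_2,v_3], [v_2,v_4], [v_3,v_4]
  2-simplices (5): [v_0,v_1,v_2], [v_0,v_1,v_4], [v_0,v_3,v_4], [v_1,v_2,v_3], [v_2,v_3,v_4]

Hence C_0 ≅ Z^5, C_1 ≅ Z^10, C_2 ≅ Z^5.

∂_1: C_1 → C_0 sends each edge [p,q] (with p < q) to q − p. For instance
  ∂[v_0,v_3] = [v_3] − [v_0].
As a 5×10 matrix over Z this has rank 4, with invariant factors (1,1,1,1).

The boundary map ∂_2: C_2 → C_1 sends each 2-simplex [p,q,r] to [q,r] − [p,r] + [p,q]. For instance
  ∂[v_2,v_3,v_4] = [v_3,v_4] − [v_2,v_4] + [v_2,v_3],
  ∂[v_0,v_1,v_2] = [v_1,v_2] − [v_0,v_2] + [v_0,v_1].
As a 10×5 matrix over Z this has rank 5, with invariant factors (1,1,1,1,1).

Computing H_k = (kernel of ∂_k) / (image of ∂_{k+1}):

  H_1: rank ker ∂_1 − rank ∂_2 = (10 − 4) − 5 = 1, and the invariant factors of ∂_2 are all 1, so H_1 ≅ Z.

(K is a triangulation of the Möbius band.)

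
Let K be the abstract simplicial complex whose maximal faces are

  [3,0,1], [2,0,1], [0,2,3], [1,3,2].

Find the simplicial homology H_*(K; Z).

We work with the vertex ordering 0 < 1 < 2 < 3. The simplices of K, each written with vertices in increasing order, are:

  0-simplices (4): [0], [1], [2], [3]
  1-simplices (6): [0,1], [0,2], [0,3], [1,2], [1,3], [2,3]
  2-simplices (4): [0,1,2], [0,1,3], [0,2,3], [1,2,3]

giving chain groups C_0 ≅ Z^4, C_1 ≅ Z^6, C_2 ≅ Z^4.

∂_1: C_1 → C_0 maps an edge to its endpoints' difference, ∂[p,q] = q − p.
As a 4×6 matrix over Z this has rank 3, with invariant factors (1,1,1).

∂_2: C_2 → C_1 acts by ∂[p,q,r] = [q,r] − [p,r] + [p,q]. For instance
  ∂[1,2,3] = [2,3] − [1,3] + [1,2],
  ∂[0,1,3] = [1,3] − [0,3] + [0,1].
The resulting 6×4 matrix has rank 3, and its Smith normal form has invariant factors (1,1,1).

From H_k ≅ ker(∂_k) / im(∂_{k+1}) we obtain:

  H_0: rank C_0 − rank ∂_1 = 4 − 3 = 1, and the invariant factors of ∂_1 are all 1, so H_0 = Z.
  H_1: rank ker ∂_1 − rank ∂_2 = (6 − 3) − 3 = 0, and the invariant factors of ∂_2 are all 1, so H_1 = 0.
  H_2: rank ker ∂_2 − rank ∂_3 = (4 − 3) − 0 = 1, and there is no ∂_3, so H_2 = Z.

As a check, the Euler characteristic is 4 − 6 + 4 = 2, which agrees with 1 − 0 + 1 = 2.

H_0 ≅ Z,  H_1 = 0,  H_2 ≅ Z.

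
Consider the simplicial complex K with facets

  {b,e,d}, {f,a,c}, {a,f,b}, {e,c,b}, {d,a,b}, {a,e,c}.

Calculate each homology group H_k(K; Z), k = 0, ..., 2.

H_0 = Z,  H_1 = Z,  H_2 = 0.

We work with the vertex ordering a < b < c < d < e < f. The simplices of K, each written with vertices in increasing order, are:

  0-simplices (6): a, b, c, d, e, f
  1-simplices (12): ab, ac, ad, ae, af, bc, bd, be, bf, ce, cf, de
  2-simplices (6): abd, abf, ace, acf, bce, bde

Hence C_0 ≅ Z^6, C_1 ≅ Z^12, C_2 ≅ Z^6.

The boundary map ∂_1: C_1 → C_0 sends each edge [p,q] (with p < q) to q − p. For instance
  ∂be = e − b.
This gives a 6×12 integer matrix of rank 5; reducing to Smith normal form yields diagonal entries (1,1,1,1,1).

The boundary map ∂_2: C_2 → C_1 acts by ∂[p,q,r] = [q,r] − [p,r] + [p,q]. For instance
  ∂acf = cf − af + ac,
  ∂bce = ce − be + bc.
As a 12×6 matrix over Z this has rank 6, with invariant factors (1,1,1,1,1,1).

Reading off H_k = ker ∂_k / im ∂_{k+1}:

  H_0: rank C_0 − rank ∂_1 = 6 − 5 = 1, and the invariant factors of ∂_1 are all 1, so H_0 ≅ Z.
  H_1: rank ker ∂_1 − rank ∂_2 = (12 − 5) − 6 = 1, and the invariant factors of ∂_2 are all 1, so H_1 ≅ Z.
  H_2: rank ker ∂_2 − rank ∂_3 = (6 − 6) − 0 = 0, and there is no ∂_3, so H_2 ≅ 0.

As a check, the Euler characteristic is 6 − 12 + 6 = 0, which agrees with 1 − 1 + 0 = 0.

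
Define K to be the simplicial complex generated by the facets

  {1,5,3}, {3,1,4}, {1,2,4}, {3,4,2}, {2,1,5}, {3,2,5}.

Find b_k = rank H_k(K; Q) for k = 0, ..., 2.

We work with the vertex ordering 1 < 2 < 3 < 4 < 5. The simplices of K, each written with vertices in increasing order, are:

  0-simplices (5): [1], [2], [3], [4], [5]
  1-simplices (9): [1,2], [1,3], [1,4], [1,5], [2,3], [2,4], [2,5], [3,4], [3,5]
  2-simplices (6): [1,2,4], [1,2,5], [1,3,4], [1,3,5], [2,3,4], [2,3,5]

so the chain groups are C_0 ≅ Z^5, C_1 ≅ Z^9, C_2 ≅ Z^6.

Boundary ∂_1: C_1 → C_0 sends each edge [p,q] (with p < q) to q − p. For instance
  ∂[3,5] = [5] − [3].
The 5×9 boundary matrix has rank 4 and Smith normal form diag(1,1,1,1).

Boundary ∂_2: C_2 → C_1 acts by ∂[p,q,r] = [q,r] − [p,r] + [p,q]. For instance
  ∂[1,3,5] = [3,5] − [1,5] + [1,3],
  ∂[1,2,4] = [2,4] − [1,4] + [1,2].
As a 9×6 matrix over Z this has rank 5, with invariant factors (1,1,1,1,1).

Computing H_k = (kernel of ∂_k) / (image of ∂_{k+1}):

  H_0: rank C_0 − rank ∂_1 = 5 − 4 = 1, and the invariant factors of ∂_1 are all 1, so H_0 = Z.
  H_1: rank ker ∂_1 − rank ∂_2 = (9 − 4) − 5 = 0, and the invariant factors of ∂_2 are all 1, so H_1 = 0.
  H_2: rank ker ∂_2 − rank ∂_3 = (6 − 5) − 0 = 1, and there is no ∂_3, so H_2 = Z.

Hence the Betti numbers are b_0 = 1, b_1 = 0, b_2 = 1.

b_0 = 1, b_1 = 0, b_2 = 1.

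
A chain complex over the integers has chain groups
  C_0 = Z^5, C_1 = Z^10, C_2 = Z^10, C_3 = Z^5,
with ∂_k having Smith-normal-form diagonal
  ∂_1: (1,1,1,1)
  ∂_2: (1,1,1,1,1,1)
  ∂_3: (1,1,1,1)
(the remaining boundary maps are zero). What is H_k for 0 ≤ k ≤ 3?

H_0 ≅ Z,  H_1 = 0,  H_2 = 0,  H_3 ≅ Z.

H_0: b_0 = 5 − 0 − 4 = 1; torsion from ∂_1 factors > 1: none. So H_0 ≅ Z.
H_1: b_1 = 10 − 4 − 6 = 0; torsion from ∂_2 factors > 1: none. So H_1 ≅ 0.
H_2: b_2 = 10 − 6 − 4 = 0; torsion from ∂_3 factors > 1: none. So H_2 ≅ 0.
H_3: b_3 = 5 − 4 − 0 = 1; torsion from ∂_4 factors > 1: none. So H_3 ≅ Z.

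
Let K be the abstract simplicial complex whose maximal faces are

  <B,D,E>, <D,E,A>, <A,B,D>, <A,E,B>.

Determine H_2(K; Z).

Fix the vertex order A < B < D < E and write every simplex with vertices in increasing order. Then dim K = 2 and the simplices of K are:

  0-simplices (4): A, B, D, E
  1-simplices (6): AB, AD, AE, BD, BE, DE
  2-simplices (4): ABD, ABE, ADE, BDE

giving chain groups C_0 ≅ Z^4, C_1 ≅ Z^6, C_2 ≅ Z^4.

Boundary ∂_1: C_1 → C_0 sends each edge [p,q] (with p < q) to q − p. For instance
  ∂BD = D − B.
The 4×6 boundary matrix has rank 3 and Smith normal form diag(1,1,1).

Boundary ∂_2: C_2 → C_1 acts by ∂[p,q,r] = [q,r] − [p,r] + [p,q]. For instance
  ∂ABD = BD − AD + AB,
  ∂ADE = DE − AE + AD.
The 6×4 boundary matrix has rank 3 and Smith normal form diag(1,1,1).

From H_k ≅ ker(∂_k) / im(∂_{k+1}) we obtain:

  H_2: rank ker ∂_2 − rank ∂_3 = (4 − 3) − 0 = 1, and there is no ∂_3, so H_2 = Z.

H_2 = Z.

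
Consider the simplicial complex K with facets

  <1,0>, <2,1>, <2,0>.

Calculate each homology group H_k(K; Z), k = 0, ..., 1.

Take the total order 0 < 1 < 2 on the vertex set. Then K (dimension 1) consists of the simplices:

  0-simplices (3): [0], [1], [2]
  1-simplices (3): [0,1], [0,2], [1,2]

Hence C_0 ≅ Z^3, C_1 ≅ Z^3.

The boundary map ∂_1: C_1 → C_0 is given by ∂[p,q] = [q] − [p]. For instance
  ∂[0,1] = [1] − [0].
The 3×3 boundary matrix has rank 2 and Smith normal form diag(1,1).

Now H_k = ker ∂_k / im ∂_{k+1}, so:

  H_0: rank C_0 − rank ∂_1 = 3 − 2 = 1, and the invariant factors of ∂_1 are all 1, so H_0 = Z.
  H_1: rank ker ∂_1 − rank ∂_2 = (3 − 2) − 0 = 1, and there is no ∂_2, so H_1 = Z.

As a check, the Euler characteristic is 3 − 3 = 0, which agrees with 1 − 1 = 0.

H_0 ≅ Z,  H_1 ≅ Z.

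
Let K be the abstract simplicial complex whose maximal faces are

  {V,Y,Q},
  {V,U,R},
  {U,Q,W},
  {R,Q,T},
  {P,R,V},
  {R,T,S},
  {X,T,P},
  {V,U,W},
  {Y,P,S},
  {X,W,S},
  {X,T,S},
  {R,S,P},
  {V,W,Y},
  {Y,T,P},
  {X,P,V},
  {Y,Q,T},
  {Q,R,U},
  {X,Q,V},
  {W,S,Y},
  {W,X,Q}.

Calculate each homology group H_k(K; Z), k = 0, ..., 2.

Fix the vertex order P < Q < R < S < T < U < V < W < X < Y and write every simplex with vertices in increasing order. Then dim K = 2 and the simplices of K are:

  0-simplices (10): P, Q, R, S, T, U, V, W, X, Y
  1-simplices (30): PR, PS, PT, PV, PX, PY, QR, QT, QU, QV, QW, QX, QY, RS, RT, RU, RV, ST, SW, SX, SY, TX, TY, UV, UW, VW, VX, VY, WX, WY
  2-simplices (20): PRS, PRV, PSY, PTX, PTY, PVX, QRT, QRU, QTY, QUW, QVX, QVY, QWX, RST, RUV, STX, SWX, SWY, UVW, VWY

so the chain groups are C_0 ≅ Z^10, C_1 ≅ Z^30, C_2 ≅ Z^20.

The boundary map ∂_1: C_1 → C_0 sends each edge [p,q] (with p < q) to q − p.
The resulting 10×30 matrix has rank 9, and its Smith normal form has invariant factors (1,1,1,1,1,1,1,1,1).

The boundary map ∂_2: C_2 → C_1 sends each 2-simplex [p,q,r] to [q,r] − [p,r] + [p,q]. For instance
  ∂QUW = UW − QW + QU,
  ∂SWX = WX − SX + SW.
The resulting 30×20 matrix has rank 20, and its Smith normal form has invariant factors (1,1,1,1,1,1,1,1,1,1,1,1,1,1,1,1,1,1,1,2).

Now H_k = ker ∂_k / im ∂_{k+1}, so:

  H_0: rank C_0 − rank ∂_1 = 10 − 9 = 1, and the invariant factors of ∂_1 are all 1, so H_0 ≅ Z.
  H_1: rank ker ∂_1 − rank ∂_2 = (30 − 9) − 20 = 1, and ∂_2 has invariant factor 2 > 1, so H_1 ≅ Z ⊕ Z/2Z.
  H_2: rank ker ∂_2 − rank ∂_3 = (20 − 20) − 0 = 0, and there is no ∂_3, so H_2 ≅ 0.

(K is a triangulation of the Klein bottle.)

H_0 ≅ Z,  H_1 ≅ Z ⊕ Z/2Z,  H_2 = 0.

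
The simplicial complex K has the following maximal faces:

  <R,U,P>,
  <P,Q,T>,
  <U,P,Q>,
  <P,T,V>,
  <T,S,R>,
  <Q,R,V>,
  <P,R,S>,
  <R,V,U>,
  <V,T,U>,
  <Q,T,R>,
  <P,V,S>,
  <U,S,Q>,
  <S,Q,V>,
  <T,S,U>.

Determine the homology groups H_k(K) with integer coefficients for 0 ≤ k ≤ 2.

H_0 = Z,  H_1 = Z^2,  H_2 = Z.

Fix the vertex order P < Q < R < S < T < U < V and write every simplex with vertices in increasing order. Then dim K = 2 and the simplices of K are:

  0-simplices (7): P, Q, R, S, T, U, V
  1-simplices (21): PQ, PR, PS, PT, PU, PV, QR, QS, QT, QU, QV, RS, RT, RU, RV, ST, SU, SV, TU, TV, UV
  2-simplices (14): PQT, PQU, PRS, PRU, PSV, PTV, QRT, QRV, QSU, QSV, RST, RUV, STU, TUV

giving chain groups C_0 ≅ Z^7, C_1 ≅ Z^21, C_2 ≅ Z^14.

Boundary ∂_1: C_1 → C_0 sends each edge [p,q] (with p < q) to q − p.
The 7×21 boundary matrix has rank 6 and Smith normal form diag(1,1,1,1,1,1).

∂_2: C_2 → C_1 sends each 2-simplex [p,q,r] to [q,r] − [p,r] + [p,q]. For instance
  ∂QRV = RV − QV + QR,
  ∂RST = ST − RT + RS.
The 21×14 boundary matrix has rank 13 and Smith normal form diag(1,1,1,1,1,1,1,1,1,1,1,1,1).

Now H_k = ker ∂_k / im ∂_{k+1}, so:

  H_0: rank C_0 − rank ∂_1 = 7 − 6 = 1, and the invariant factors of ∂_1 are all 1, so H_0 = Z.
  H_1: rank ker ∂_1 − rank ∂_2 = (21 − 6) − 13 = 2, and the invariant factors of ∂_2 are all 1, so H_1 = Z^2.
  H_2: rank ker ∂_2 − rank ∂_3 = (14 − 13) − 0 = 1, and there is no ∂_3, so H_2 = Z.

As a check, the Euler characteristic is 7 − 21 + 14 = 0, which agrees with 1 − 2 + 1 = 0.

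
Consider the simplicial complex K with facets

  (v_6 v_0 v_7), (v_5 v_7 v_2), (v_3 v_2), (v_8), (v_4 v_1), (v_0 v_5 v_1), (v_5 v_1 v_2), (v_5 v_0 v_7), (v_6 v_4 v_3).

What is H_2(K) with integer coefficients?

Take the total order v_0 < v_1 < v_2 < v_3 < v_4 < v_5 < v_6 < v_7 < v_8 on the vertex set. Then K (dimension 2) consists of the simplices:

  0-simplices (9): [v_0], [v_1], [v_2], [v_3], [v_4], [v_5], [v_6], [v_7], [v_8]
  1-simplices (15): (15 of them)
  2-simplices (6): [v_0,v_1,v_5], [v_0,v_5,v_7], [v_0,v_6,v_7], [v_1,v_2,v_5], [v_2,v_5,v_7], [v_3,v_4,v_6]

giving chain groups C_0 ≅ Z^9, C_1 ≅ Z^15, C_2 ≅ Z^6.

The boundary map ∂_1: C_1 → C_0 maps an edge to its endpoints' difference, ∂[p,q] = q − p. For instance
  ∂[v_5,v_7] = [v_7] − [v_5].
As a 9×15 matrix over Z this has rank 7, with invariant factors (1,1,1,1,1,1,1).

The boundary map ∂_2: C_2 → C_1 sends each 2-simplex [p,q,r] to [q,r] − [p,r] + [p,q]. For instance
  ∂[v_1,v_2,v_5] = [v_2,v_5] − [v_1,v_5] + [v_1,v_2],
  ∂[v_0,v_1,v_5] = [v_1,v_5] − [v_0,v_5] + [v_0,v_1].
As a 15×6 matrix over Z this has rank 6, with invariant factors (1,1,1,1,1,1).

Now H_k = ker ∂_k / im ∂_{k+1}, so:

  H_2: rank ker ∂_2 − rank ∂_3 = (6 − 6) − 0 = 0, and there is no ∂_3, so H_2 = 0.

H_2 ≅ 0.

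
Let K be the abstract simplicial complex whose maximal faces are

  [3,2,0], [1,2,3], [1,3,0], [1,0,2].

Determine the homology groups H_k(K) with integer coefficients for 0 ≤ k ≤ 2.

Fix the vertex order 0 < 1 < 2 < 3 and write every simplex with vertices in increasing order. Then dim K = 2 and the simplices of K are:

  0-simplices (4): [0], [1], [2], [3]
  1-simplices (6): [0,1], [0,2], [0,3], [1,2], [1,3], [2,3]
  2-simplices (4): [0,1,2], [0,1,3], [0,2,3], [1,2,3]

so the chain groups are C_0 ≅ Z^4, C_1 ≅ Z^6, C_2 ≅ Z^4.

Boundary ∂_1: C_1 → C_0 sends each edge [p,q] (with p < q) to q − p.
As a 4×6 matrix over Z this has rank 3, with invariant factors (1,1,1).

Boundary ∂_2: C_2 → C_1 acts by ∂[p,q,r] = [q,r] − [p,r] + [p,q]. For instance
  ∂[0,1,3] = [1,3] − [0,3] + [0,1],
  ∂[1,2,3] = [2,3] − [1,3] + [1,2].
This gives a 6×4 integer matrix of rank 3; reducing to Smith normal form yields diagonal entries (1,1,1).

Reading off H_k = ker ∂_k / im ∂_{k+1}:

  H_0: rank C_0 − rank ∂_1 = 4 − 3 = 1, and the invariant factors of ∂_1 are all 1, so H_0 = Z.
  H_1: rank ker ∂_1 − rank ∂_2 = (6 − 3) − 3 = 0, and the invariant factors of ∂_2 are all 1, so H_1 = 0.
  H_2: rank ker ∂_2 − rank ∂_3 = (4 − 3) − 0 = 1, and there is no ∂_3, so H_2 = Z.

H_0 = Z,  H_1 = 0,  H_2 = Z.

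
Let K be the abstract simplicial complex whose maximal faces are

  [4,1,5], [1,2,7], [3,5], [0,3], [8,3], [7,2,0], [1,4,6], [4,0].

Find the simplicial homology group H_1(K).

H_1 ≅ Z^2.

Order the vertices as 0 < 1 < 2 < 3 < 4 < 5 < 6 < 7 < 8. Listing each simplex with vertices in this order, K has dimension 2 with simplices:

  0-simplices (9): [0], [1], [2], [3], [4], [5], [6], [7], [8]
  1-simplices (14): [0,2], [0,3], [0,4], [0,7], [1,2], [1,4], [1,5], [1,6], [1,7], [2,7], [3,5], [3,8], [4,5], [4,6]
  2-simplices (4): [0,2,7], [1,2,7], [1,4,5], [1,4,6]

so the chain groups are C_0 ≅ Z^9, C_1 ≅ Z^14, C_2 ≅ Z^4.

Boundary ∂_1: C_1 → C_0 sends each edge [p,q] (with p < q) to q − p. For instance
  ∂[0,4] = [4] − [0].
This gives a 9×14 integer matrix of rank 8; reducing to Smith normal form yields diagonal entries (1,1,1,1,1,1,1,1).

The boundary map ∂_2: C_2 → C_1 acts by ∂[p,q,r] = [q,r] − [p,r] + [p,q]. For instance
  ∂[1,4,5] = [4,5] − [1,5] + [1,4],
  ∂[1,2,7] = [2,7] − [1,7] + [1,2].
This gives a 14×4 integer matrix of rank 4; reducing to Smith normal form yields diagonal entries (1,1,1,1).

Reading off H_k = ker ∂_k / im ∂_{k+1}:

  H_1: rank ker ∂_1 − rank ∂_2 = (14 − 8) − 4 = 2, and the invariant factors of ∂_2 are all 1, so H_1 = Z^2.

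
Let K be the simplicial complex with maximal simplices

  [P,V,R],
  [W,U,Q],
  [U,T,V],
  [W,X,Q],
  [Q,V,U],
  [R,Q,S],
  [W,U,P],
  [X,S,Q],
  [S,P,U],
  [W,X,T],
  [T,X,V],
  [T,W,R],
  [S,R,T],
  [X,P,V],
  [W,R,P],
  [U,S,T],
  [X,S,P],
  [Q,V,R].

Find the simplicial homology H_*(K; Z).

Order the vertices as P < Q < R < S < T < U < V < W < X. Listing each simplex with vertices in this order, K has dimension 2 with simplices:

  0-simplices (9): P, Q, R, S, T, U, V, W, X
  1-simplices (27): PR, PS, PU, PV, PW, PX, QR, QS, QU, QV, QW, QX, RS, RT, RV, RW, ST, SU, SX, TU, TV, TW, TX, UV, UW, VX, WX
  2-simplices (18): PRV, PRW, PSU, PSX, PUW, PVX, QRS, QRV, QSX, QUV, QUW, QWX, RST, RTW, STU, TUV, TVX, TWX

giving chain groups C_0 ≅ Z^9, C_1 ≅ Z^27, C_2 ≅ Z^18.

∂_1: C_1 → C_0 is given by ∂[p,q] = [q] − [p]. For instance
  ∂QS = S − Q.
The 9×27 boundary matrix has rank 8 and Smith normal form diag(1,1,1,1,1,1,1,1).

Boundary ∂_2: C_2 → C_1 sends each 2-simplex [p,q,r] to [q,r] − [p,r] + [p,q]. For instance
  ∂QUW = UW − QW + QU,
  ∂TVX = VX − TX + TV.
The resulting 27×18 matrix has rank 17, and its Smith normal form has invariant factors (1,1,1,1,1,1,1,1,1,1,1,1,1,1,1,1,1).

Now H_k = ker ∂_k / im ∂_{k+1}, so:

  H_0: rank C_0 − rank ∂_1 = 9 − 8 = 1, and the invariant factors of ∂_1 are all 1, so H_0 ≅ Z.
  H_1: rank ker ∂_1 − rank ∂_2 = (27 − 8) − 17 = 2, and the invariant factors of ∂_2 are all 1, so H_1 ≅ Z^2.
  H_2: rank ker ∂_2 − rank ∂_3 = (18 − 17) − 0 = 1, and there is no ∂_3, so H_2 ≅ Z.

(K is a triangulation of the torus T^2.)

H_0 ≅ Z,  H_1 ≅ Z^2,  H_2 ≅ Z.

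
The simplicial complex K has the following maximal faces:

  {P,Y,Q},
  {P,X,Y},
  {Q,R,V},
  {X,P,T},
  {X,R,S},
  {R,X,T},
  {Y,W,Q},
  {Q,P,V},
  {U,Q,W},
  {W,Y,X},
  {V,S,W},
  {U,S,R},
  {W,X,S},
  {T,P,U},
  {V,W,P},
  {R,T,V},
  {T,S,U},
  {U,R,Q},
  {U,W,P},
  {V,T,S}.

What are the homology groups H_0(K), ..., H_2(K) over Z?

Take the total order P < Q < R < S < T < U < V < W < X < Y on the vertex set. Then K (dimension 2) consists of the simplices:

  0-simplices (10): P, Q, R, S, T, U, V, W, X, Y
  1-simplices (30): PQ, PT, PU, PV, PW, PX, PY, QR, QU, QV, QW, QY, RS, RT, RU, RV, RX, ST, SU, SV, SW, SX, TU, TV, TX, UW, VW, WX, WY, XY
  2-simplices (20): PQV, PQY, PTU, PTX, PUW, PVW, PXY, QRU, QRV, QUW, QWY, RSU, RSX, RTV, RTX, STU, STV, SVW, SWX, WXY

Hence C_0 ≅ Z^10, C_1 ≅ Z^30, C_2 ≅ Z^20.

Boundary ∂_1: C_1 → C_0 is given by ∂[p,q] = [q] − [p]. For instance
  ∂QR = R − Q.
As a 10×30 matrix over Z this has rank 9, with invariant factors (1,1,1,1,1,1,1,1,1).

Boundary ∂_2: C_2 → C_1 sends each 2-simplex [p,q,r] to [q,r] − [p,r] + [p,q]. For instance
  ∂WXY = XY − WY + WX,
  ∂QWY = WY − QY + QW.
The resulting 30×20 matrix has rank 20, and its Smith normal form has invariant factors (1,1,1,1,1,1,1,1,1,1,1,1,1,1,1,1,1,1,1,2).

Computing H_k = (kernel of ∂_k) / (image of ∂_{k+1}):

  H_0: rank C_0 − rank ∂_1 = 10 − 9 = 1, and the invariant factors of ∂_1 are all 1, so H_0 ≅ Z.
  H_1: rank ker ∂_1 − rank ∂_2 = (30 − 9) − 20 = 1, and ∂_2 has invariant factor 2 > 1, so H_1 ≅ Z ⊕ Z/2Z.
  H_2: rank ker ∂_2 − rank ∂_3 = (20 − 20) − 0 = 0, and there is no ∂_3, so H_2 ≅ 0.

H_0 = Z,  H_1 = Z ⊕ Z/2Z,  H_2 = 0.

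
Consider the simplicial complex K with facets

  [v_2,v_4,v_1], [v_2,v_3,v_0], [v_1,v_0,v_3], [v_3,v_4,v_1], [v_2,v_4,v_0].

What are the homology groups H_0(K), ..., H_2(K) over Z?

H_0 = Z,  H_1 = Z,  H_2 = 0.

Order the vertices as v_0 < v_1 < v_2 < v_3 < v_4. Listing each simplex with vertices in this order, K has dimension 2 with simplices:

  0-simplices (5): [v_0], [v_1], [v_2], [v_3], [v_4]
  1-simplices (10): [v_0,v_1], [v_0,v_2], [v_0,v_3], [v_0,v_4], [v_1,v_2], [v_1,v_3], [v_1,v_4], [v_2,v_3], [v_2,v_4], [v_3,v_4]
  2-simplices (5): [v_0,v_1,v_3], [v_0,v_2,v_3], [v_0,v_2,v_4], [v_1,v_2,v_4], [v_1,v_3,v_4]

giving chain groups C_0 ≅ Z^5, C_1 ≅ Z^10, C_2 ≅ Z^5.

∂_1: C_1 → C_0 sends each edge [p,q] (with p < q) to q − p.
As a 5×10 matrix over Z this has rank 4, with invariant factors (1,1,1,1).

The boundary map ∂_2: C_2 → C_1 acts by ∂[p,q,r] = [q,r] − [p,r] + [p,q]. For instance
  ∂[v_0,v_2,v_3] = [v_2,v_3] − [v_0,v_3] + [v_0,v_2],
  ∂[v_1,v_3,v_4] = [v_3,v_4] − [v_1,v_4] + [v_1,v_3].
As a 10×5 matrix over Z this has rank 5, with invariant factors (1,1,1,1,1).

Now H_k = ker ∂_k / im ∂_{k+1}, so:

  H_0: rank C_0 − rank ∂_1 = 5 − 4 = 1, and the invariant factors of ∂_1 are all 1, so H_0 = Z.
  H_1: rank ker ∂_1 − rank ∂_2 = (10 − 4) − 5 = 1, and the invariant factors of ∂_2 are all 1, so H_1 = Z.
  H_2: rank ker ∂_2 − rank ∂_3 = (5 − 5) − 0 = 0, and there is no ∂_3, so H_2 = 0.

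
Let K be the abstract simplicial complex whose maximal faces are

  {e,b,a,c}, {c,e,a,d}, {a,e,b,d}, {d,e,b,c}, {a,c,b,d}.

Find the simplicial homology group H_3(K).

Order the vertices as a < b < c < d < e. Listing each simplex with vertices in this order, K has dimension 3 with simplices:

  0-simplices (5): a, b, c, d, e
  1-simplices (10): ab, ac, ad, ae, bc, bd, be, cd, ce, de
  2-simplices (10): abc, abd, abe, acd, ace, ade, bcd, bce, bde, cde
  3-simplices (5): abcd, abce, abde, acde, bcde

so the chain groups are C_0 ≅ Z^5, C_1 ≅ Z^10, C_2 ≅ Z^10, C_3 ≅ Z^5.

∂_1: C_1 → C_0 sends each edge [p,q] (with p < q) to q − p.
The resulting 5×10 matrix has rank 4, and its Smith normal form has invariant factors (1,1,1,1).

∂_2: C_2 → C_1 maps a triangle to the signed sum of its edges. For instance
  ∂bcd = cd − bd + bc,
  ∂ace = ce − ae + ac.
As a 10×10 matrix over Z this has rank 6, with invariant factors (1,1,1,1,1,1).

Boundary ∂_3: C_3 → C_2 sends each 3-simplex σ to the alternating sum Σ_i (−1)^i (σ with its i-th vertex removed). For instance
  ∂abcd = bcd − acd + abd − abc,
  ∂bcde = cde − bde + bce − bcd.
As a 10×5 matrix over Z this has rank 4, with invariant factors (1,1,1,1).

From H_k ≅ ker(∂_k) / im(∂_{k+1}) we obtain:

  H_3: rank ker ∂_3 − rank ∂_4 = (5 − 4) − 0 = 1, and there is no ∂_4, so H_3 = Z.

H_3 ≅ Z.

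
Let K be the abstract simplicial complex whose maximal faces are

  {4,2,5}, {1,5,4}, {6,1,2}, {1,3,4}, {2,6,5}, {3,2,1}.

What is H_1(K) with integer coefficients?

H_1 ≅ Z.

K has 6 vertices, 12 edges, 6 triangles.
rank ∂_1 = 5, rank ∂_2 = 6 ⇒ b_1 = 12 − 5 − 6 = 1; all invariant factors of ∂_2 are 1 so no torsion. So H_1 = Z.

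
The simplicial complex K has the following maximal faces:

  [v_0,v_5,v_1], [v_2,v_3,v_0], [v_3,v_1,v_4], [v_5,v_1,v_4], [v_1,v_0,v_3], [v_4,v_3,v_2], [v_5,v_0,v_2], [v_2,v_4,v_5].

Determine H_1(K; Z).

Fix the vertex order v_0 < v_1 < v_2 < v_3 < v_4 < v_5 and write every simplex with vertices in increasing order. Then dim K = 2 and the simplices of K are:

  0-simplices (6): [v_0], [v_1], [v_2], [v_3], [v_4], [v_5]
  1-simplices (12): [v_0,v_1], [v_0,v_2], [v_0,v_3], [v_0,v_5], [v_1,v_3], [v_1,v_4], [v_1,v_5], [v_2,v_3], [v_2,v_4], [v_2,v_5], [v_3,v_4], [v_4,v_5]
  2-simplices (8): [v_0,v_1,v_3], [v_0,v_1,v_5], [v_0,v_2,v_3], [v_0,v_2,v_5], [v_1,v_3,v_4], [v_1,v_4,v_5], [v_2,v_3,v_4], [v_2,v_4,v_5]

so the chain groups are C_0 ≅ Z^6, C_1 ≅ Z^12, C_2 ≅ Z^8.

The boundary map ∂_1: C_1 → C_0 is given by ∂[p,q] = [q] − [p]. For instance
  ∂[v_1,v_3] = [v_3] − [v_1].
This gives a 6×12 integer matrix of rank 5; reducing to Smith normal form yields diagonal entries (1,1,1,1,1).

The boundary map ∂_2: C_2 → C_1 maps a triangle to the signed sum of its edges. For instance
  ∂[v_0,v_2,v_3] = [v_2,v_3] − [v_0,v_3] + [v_0,v_2],
  ∂[v_0,v_1,v_3] = [v_1,v_3] − [v_0,v_3] + [v_0,v_1].
The 12×8 boundary matrix has rank 7 and Smith normal form diag(1,1,1,1,1,1,1).

Now H_k = ker ∂_k / im ∂_{k+1}, so:

  H_1: rank ker ∂_1 − rank ∂_2 = (12 − 5) − 7 = 0, and the invariant factors of ∂_2 are all 1, so H_1 = 0.

H_1 = 0.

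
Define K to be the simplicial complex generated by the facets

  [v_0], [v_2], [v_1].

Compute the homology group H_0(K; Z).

We work with the vertex ordering v_0 < v_1 < v_2. The simplices of K, each written with vertices in increasing order, are:

  0-simplices (3): [v_0], [v_1], [v_2]

so the chain groups are C_0 ≅ Z^3.

Now H_k = ker ∂_k / im ∂_{k+1}, so:

  H_0: rank C_0 − rank ∂_1 = 3 − 0 = 3, and there is no ∂_1, so H_0 = Z^3.

H_0 = Z^3.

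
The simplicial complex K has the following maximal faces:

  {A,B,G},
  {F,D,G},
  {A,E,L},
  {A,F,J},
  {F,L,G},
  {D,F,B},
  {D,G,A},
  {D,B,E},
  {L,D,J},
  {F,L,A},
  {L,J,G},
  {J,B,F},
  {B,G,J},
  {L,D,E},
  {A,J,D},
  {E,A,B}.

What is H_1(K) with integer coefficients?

Take the total order A < B < D < E < F < G < J < L on the vertex set. Then K (dimension 2) consists of the simplices:

  0-simplices (8): A, B, D, E, F, G, J, L
  1-simplices (24): AB, AD, AE, AF, AG, AJ, AL, BD, BE, BF, BG, BJ, DE, DF, DG, DJ, DL, EL, FG, FJ, FL, GJ, GL, JL
  2-simplices (16): ABE, ABG, ADG, ADJ, AEL, AFJ, AFL, BDE, BDF, BFJ, BGJ, DEL, DFG, DJL, FGL, GJL

giving chain groups C_0 ≅ Z^8, C_1 ≅ Z^24, C_2 ≅ Z^16.

Boundary ∂_1: C_1 → C_0 maps an edge to its endpoints' difference, ∂[p,q] = q − p. For instance
  ∂AD = D − A.
This gives a 8×24 integer matrix of rank 7; reducing to Smith normal form yields diagonal entries (1,1,1,1,1,1,1).

∂_2: C_2 → C_1 acts by ∂[p,q,r] = [q,r] − [p,r] + [p,q]. For instance
  ∂FGL = GL − FL + FG,
  ∂BFJ = FJ − BJ + BF.
The 24×16 boundary matrix has rank 15 and Smith normal form diag(1,1,1,1,1,1,1,1,1,1,1,1,1,1,1).

Now H_k = ker ∂_k / im ∂_{k+1}, so:

  H_1: rank ker ∂_1 − rank ∂_2 = (24 − 7) − 15 = 2, and the invariant factors of ∂_2 are all 1, so H_1 ≅ Z^2.

(K is a triangulation of the torus T^2.)

H_1 = Z^2.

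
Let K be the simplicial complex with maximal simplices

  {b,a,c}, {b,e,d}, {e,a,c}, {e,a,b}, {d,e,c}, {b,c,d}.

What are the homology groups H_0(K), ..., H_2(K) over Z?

We work with the vertex ordering a < b < c < d < e. The simplices of K, each written with vertices in increasing order, are:

  0-simplices (5): a, b, c, d, e
  1-simplices (9): ab, ac, ae, bc, bd, be, cd, ce, de
  2-simplices (6): abc, abe, ace, bcd, bde, cde

Hence C_0 ≅ Z^5, C_1 ≅ Z^9, C_2 ≅ Z^6.

Boundary ∂_1: C_1 → C_0 sends each edge [p,q] (with p < q) to q − p. For instance
  ∂cd = d − c.
The 5×9 boundary matrix has rank 4 and Smith normal form diag(1,1,1,1).

The boundary map ∂_2: C_2 → C_1 acts by ∂[p,q,r] = [q,r] − [p,r] + [p,q]. For instance
  ∂bde = de − be + bd,
  ∂bcd = cd − bd + bc.
This gives a 9×6 integer matrix of rank 5; reducing to Smith normal form yields diagonal entries (1,1,1,1,1).

Computing H_k = (kernel of ∂_k) / (image of ∂_{k+1}):

  H_0: rank C_0 − rank ∂_1 = 5 − 4 = 1, and the invariant factors of ∂_1 are all 1, so H_0 = Z.
  H_1: rank ker ∂_1 − rank ∂_2 = (9 − 4) − 5 = 0, and the invariant factors of ∂_2 are all 1, so H_1 = 0.
  H_2: rank ker ∂_2 − rank ∂_3 = (6 − 5) − 0 = 1, and there is no ∂_3, so H_2 = Z.

(K is a triangulation of the 2-sphere S^2.)

H_0 ≅ Z,  H_1 = 0,  H_2 ≅ Z.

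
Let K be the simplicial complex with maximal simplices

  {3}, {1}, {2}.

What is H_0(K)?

H_0 ≅ Z^3.

Take the total order 1 < 2 < 3 on the vertex set. Then K (dimension 0) consists of the simplices:

  0-simplices (3): [1], [2], [3]

so the chain groups are C_0 ≅ Z^3.

Computing H_k = (kernel of ∂_k) / (image of ∂_{k+1}):

  H_0: rank C_0 − rank ∂_1 = 3 − 0 = 3, and there is no ∂_1, so H_0 ≅ Z^3.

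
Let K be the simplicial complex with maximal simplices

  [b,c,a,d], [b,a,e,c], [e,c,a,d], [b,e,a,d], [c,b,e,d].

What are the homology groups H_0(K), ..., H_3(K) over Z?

H_0 = Z,  H_1 = 0,  H_2 = 0,  H_3 = Z.

Fix the vertex order a < b < c < d < e and write every simplex with vertices in increasing order. Then dim K = 3 and the simplices of K are:

  0-simplices (5): a, b, c, d, e
  1-simplices (10): ab, ac, ad, ae, bc, bd, be, cd, ce, de
  2-simplices (10): abc, abd, abe, acd, ace, ade, bcd, bce, bde, cde
  3-simplices (5): abcd, abce, abde, acde, bcde

so the chain groups are C_0 ≅ Z^5, C_1 ≅ Z^10, C_2 ≅ Z^10, C_3 ≅ Z^5.

The boundary map ∂_1: C_1 → C_0 is given by ∂[p,q] = [q] − [p].
The 5×10 boundary matrix has rank 4 and Smith normal form diag(1,1,1,1).

The boundary map ∂_2: C_2 → C_1 acts by ∂[p,q,r] = [q,r] − [p,r] + [p,q]. For instance
  ∂bcd = cd − bd + bc,
  ∂abe = be − ae + ab.
This gives a 10×10 integer matrix of rank 6; reducing to Smith normal form yields diagonal entries (1,1,1,1,1,1).

Boundary ∂_3: C_3 → C_2 sends each 3-simplex σ to the alternating sum Σ_i (−1)^i (σ with its i-th vertex removed). For instance
  ∂bcde = cde − bde + bce − bcd,
  ∂abce = bce − ace + abe − abc.
As a 10×5 matrix over Z this has rank 4, with invariant factors (1,1,1,1).

Computing H_k = (kernel of ∂_k) / (image of ∂_{k+1}):

  H_0: rank C_0 − rank ∂_1 = 5 − 4 = 1, and the invariant factors of ∂_1 are all 1, so H_0 ≅ Z.
  H_1: rank ker ∂_1 − rank ∂_2 = (10 − 4) − 6 = 0, and the invariant factors of ∂_2 are all 1, so H_1 ≅ 0.
  H_2: rank ker ∂_2 − rank ∂_3 = (10 − 6) − 4 = 0, and the invariant factors of ∂_3 are all 1, so H_2 ≅ 0.
  H_3: rank ker ∂_3 − rank ∂_4 = (5 − 4) − 0 = 1, and there is no ∂_4, so H_3 ≅ Z.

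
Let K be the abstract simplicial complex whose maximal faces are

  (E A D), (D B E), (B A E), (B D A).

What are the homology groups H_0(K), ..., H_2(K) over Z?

Order the vertices as A < B < D < E. Listing each simplex with vertices in this order, K has dimension 2 with simplices:

  0-simplices (4): A, B, D, E
  1-simplices (6): AB, AD, AE, BD, BE, DE
  2-simplices (4): ABD, ABE, ADE, BDE

Hence C_0 ≅ Z^4, C_1 ≅ Z^6, C_2 ≅ Z^4.

Boundary ∂_1: C_1 → C_0 sends each edge [p,q] (with p < q) to q − p.
This gives a 4×6 integer matrix of rank 3; reducing to Smith normal form yields diagonal entries (1,1,1).

The boundary map ∂_2: C_2 → C_1 maps a triangle to the signed sum of its edges. For instance
  ∂ABD = BD − AD + AB,
  ∂ABE = BE − AE + AB.
The 6×4 boundary matrix has rank 3 and Smith normal form diag(1,1,1).

Now H_k = ker ∂_k / im ∂_{k+1}, so:

  H_0: rank C_0 − rank ∂_1 = 4 − 3 = 1, and the invariant factors of ∂_1 are all 1, so H_0 = Z.
  H_1: rank ker ∂_1 − rank ∂_2 = (6 − 3) − 3 = 0, and the invariant factors of ∂_2 are all 1, so H_1 = 0.
  H_2: rank ker ∂_2 − rank ∂_3 = (4 − 3) − 0 = 1, and there is no ∂_3, so H_2 = Z.

(K is a triangulation of the 2-sphere S^2.)

H_0 = Z,  H_1 = 0,  H_2 = Z.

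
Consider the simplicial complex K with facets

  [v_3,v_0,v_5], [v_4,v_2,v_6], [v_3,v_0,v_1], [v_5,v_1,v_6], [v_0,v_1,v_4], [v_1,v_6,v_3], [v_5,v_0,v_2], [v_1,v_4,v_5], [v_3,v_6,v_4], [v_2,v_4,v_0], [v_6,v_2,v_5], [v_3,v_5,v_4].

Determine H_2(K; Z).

H_2 = 0.

Take the total order v_0 < v_1 < v_2 < v_3 < v_4 < v_5 < v_6 on the vertex set. Then K (dimension 2) consists of the simplices:

  0-simplices (7): [v_0], [v_1], [v_2], [v_3], [v_4], [v_5], [v_6]
  1-simplices (18): (18 of them)
  2-simplices (12): (12 of them)

so the chain groups are C_0 ≅ Z^7, C_1 ≅ Z^18, C_2 ≅ Z^12.

Boundary ∂_1: C_1 → C_0 is given by ∂[p,q] = [q] − [p]. For instance
  ∂[v_1,v_3] = [v_3] − [v_1].
The resulting 7×18 matrix has rank 6, and its Smith normal form has invariant factors (1,1,1,1,1,1).

∂_2: C_2 → C_1 acts by ∂[p,q,r] = [q,r] − [p,r] + [p,q]. For instance
  ∂[v_2,v_4,v_6] = [v_4,v_6] − [v_2,v_6] + [v_2,v_4],
  ∂[v_1,v_3,v_6] = [v_3,v_6] − [v_1,v_6] + [v_1,v_3].
This gives a 18×12 integer matrix of rank 12; reducing to Smith normal form yields diagonal entries (1,1,1,1,1,1,1,1,1,1,1,2).

Computing H_k = (kernel of ∂_k) / (image of ∂_{k+1}):

  H_2: rank ker ∂_2 − rank ∂_3 = (12 − 12) − 0 = 0, and there is no ∂_3, so H_2 ≅ 0.

(K is a triangulation of the real projective plane RP^2.)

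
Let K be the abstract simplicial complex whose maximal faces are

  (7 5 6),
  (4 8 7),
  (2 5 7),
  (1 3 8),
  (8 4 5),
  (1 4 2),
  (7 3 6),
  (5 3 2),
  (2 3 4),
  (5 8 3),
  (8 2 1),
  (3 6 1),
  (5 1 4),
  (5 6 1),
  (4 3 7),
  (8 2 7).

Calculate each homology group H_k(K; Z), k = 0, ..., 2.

H_0 = Z,  H_1 = Z^2,  H_2 = Z.

Take the total order 1 < 2 < 3 < 4 < 5 < 6 < 7 < 8 on the vertex set. Then K (dimension 2) consists of the simplices:

  0-simplices (8): [1], [2], [3], [4], [5], [6], [7], [8]
  1-simplices (24): (24 of them)
  2-simplices (16): [1,2,4], [1,2,8], [1,3,6], [1,3,8], [1,4,5], [1,5,6], [2,3,4], [2,3,5], [2,5,7], [2,7,8], [3,4,7], [3,5,8], [3,6,7], [4,5,8], [4,7,8], [5,6,7]

Hence C_0 ≅ Z^8, C_1 ≅ Z^24, C_2 ≅ Z^16.

The boundary map ∂_1: C_1 → C_0 maps an edge to its endpoints' difference, ∂[p,q] = q − p.
The 8×24 boundary matrix has rank 7 and Smith normal form diag(1,1,1,1,1,1,1).

∂_2: C_2 → C_1 acts by ∂[p,q,r] = [q,r] − [p,r] + [p,q]. For instance
  ∂[1,3,6] = [3,6] − [1,6] + [1,3],
  ∂[1,5,6] = [5,6] − [1,6] + [1,5].
As a 24×16 matrix over Z this has rank 15, with invariant factors (1,1,1,1,1,1,1,1,1,1,1,1,1,1,1).

From H_k ≅ ker(∂_k) / im(∂_{k+1}) we obtain:

  H_0: rank C_0 − rank ∂_1 = 8 − 7 = 1, and the invariant factors of ∂_1 are all 1, so H_0 ≅ Z.
  H_1: rank ker ∂_1 − rank ∂_2 = (24 − 7) − 15 = 2, and the invariant factors of ∂_2 are all 1, so H_1 ≅ Z^2.
  H_2: rank ker ∂_2 − rank ∂_3 = (16 − 15) − 0 = 1, and there is no ∂_3, so H_2 ≅ Z.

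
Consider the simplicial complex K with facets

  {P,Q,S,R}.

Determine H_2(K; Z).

H_2 ≅ 0.

Take the total order P < Q < R < S on the vertex set. Then K (dimension 3) consists of the simplices:

  0-simplices (4): P, Q, R, S
  1-simplices (6): PQ, PR, PS, QR, QS, RS
  2-simplices (4): PQR, PQS, PRS, QRS
  3-simplices (1): PQRS

Hence C_0 ≅ Z^4, C_1 ≅ Z^6, C_2 ≅ Z^4, C_3 ≅ Z^1.

The boundary map ∂_1: C_1 → C_0 maps an edge to its endpoints' difference, ∂[p,q] = q − p. For instance
  ∂PS = S − P.
As a 4×6 matrix over Z this has rank 3, with invariant factors (1,1,1).

Boundary ∂_2: C_2 → C_1 maps a triangle to the signed sum of its edges. For instance
  ∂PQR = QR − PR + PQ,
  ∂PRS = RS − PS + PR.
The 6×4 boundary matrix has rank 3 and Smith normal form diag(1,1,1).

Boundary ∂_3: C_3 → C_2 sends each 3-simplex σ to the alternating sum Σ_i (−1)^i (σ with its i-th vertex removed). For instance
  ∂PQRS = QRS − PRS + PQS − PQR.
This gives a 4×1 integer matrix of rank 1; reducing to Smith normal form yields diagonal entries (1).

From H_k ≅ ker(∂_k) / im(∂_{k+1}) we obtain:

  H_2: rank ker ∂_2 − rank ∂_3 = (4 − 3) − 1 = 0, and the invariant factors of ∂_3 are all 1, so H_2 ≅ 0.

(K is a triangulation of the 3-simplex.)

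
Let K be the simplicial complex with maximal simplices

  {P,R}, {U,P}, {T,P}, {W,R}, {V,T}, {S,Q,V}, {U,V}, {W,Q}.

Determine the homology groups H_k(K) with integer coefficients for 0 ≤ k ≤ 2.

Fix the vertex order P < Q < R < S < T < U < V < W and write every simplex with vertices in increasing order. Then dim K = 2 and the simplices of K are:

  0-simplices (8): P, Q, R, S, T, U, V, W
  1-simplices (10): PR, PT, PU, QS, QV, QW, RW, SV, TV, UV
  2-simplices (1): QSV

Hence C_0 ≅ Z^8, C_1 ≅ Z^10, C_2 ≅ Z^1.

The boundary map ∂_1: C_1 → C_0 maps an edge to its endpoints' difference, ∂[p,q] = q − p.
The 8×10 boundary matrix has rank 7 and Smith normal form diag(1,1,1,1,1,1,1).

∂_2: C_2 → C_1 maps a triangle to the signed sum of its edges. For instance
  ∂QSV = SV − QV + QS.
This gives a 10×1 integer matrix of rank 1; reducing to Smith normal form yields diagonal entries (1).

Now H_k = ker ∂_k / im ∂_{k+1}, so:

  H_0: rank C_0 − rank ∂_1 = 8 − 7 = 1, and the invariant factors of ∂_1 are all 1, so H_0 ≅ Z.
  H_1: rank ker ∂_1 − rank ∂_2 = (10 − 7) − 1 = 2, and the invariant factors of ∂_2 are all 1, so H_1 ≅ Z^2.
  H_2: rank ker ∂_2 − rank ∂_3 = (1 − 1) − 0 = 0, and there is no ∂_3, so H_2 ≅ 0.

H_0 = Z,  H_1 = Z^2,  H_2 = 0.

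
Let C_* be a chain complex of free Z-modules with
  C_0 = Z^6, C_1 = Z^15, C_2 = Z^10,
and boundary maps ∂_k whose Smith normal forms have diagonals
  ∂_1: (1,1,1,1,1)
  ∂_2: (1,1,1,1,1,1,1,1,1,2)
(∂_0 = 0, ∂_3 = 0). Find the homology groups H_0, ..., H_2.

H_0: b_0 = 6 − 0 − 5 = 1; torsion from ∂_1 factors > 1: none. So H_0 = Z.
H_1: b_1 = 15 − 5 − 10 = 0; torsion from ∂_2 factors > 1: [2]. So H_1 = Z/2.
H_2: b_2 = 10 − 10 − 0 = 0; torsion from ∂_3 factors > 1: none. So H_2 = 0.

H_0 = Z,  H_1 = Z/2,  H_2 = 0.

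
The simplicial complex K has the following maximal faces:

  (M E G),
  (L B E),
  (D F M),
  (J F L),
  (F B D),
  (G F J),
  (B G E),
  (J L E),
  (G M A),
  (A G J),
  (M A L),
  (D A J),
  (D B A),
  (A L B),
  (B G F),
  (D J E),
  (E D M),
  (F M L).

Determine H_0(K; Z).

Order the vertices as A < B < D < E < F < G < J < L < M. Listing each simplex with vertices in this order, K has dimension 2 with simplices:

  0-simplices (9): A, B, D, E, F, G, J, L, M
  1-simplices (27): AB, AD, AG, AJ, AL, AM, BD, BE, BF, BG, BL, DE, DF, DJ, DM, EG, EJ, EL, EM, FG, FJ, FL, FM, GJ, GM, JL, LM
  2-simplices (18): ABD, ABL, ADJ, AGJ, AGM, ALM, BDF, BEG, BEL, BFG, DEJ, DEM, DFM, EGM, EJL, FGJ, FJL, FLM

Hence C_0 ≅ Z^9, C_1 ≅ Z^27, C_2 ≅ Z^18.

∂_1: C_1 → C_0 sends each edge [p,q] (with p < q) to q − p. For instance
  ∂BF = F − B.
The 9×27 boundary matrix has rank 8 and Smith normal form diag(1,1,1,1,1,1,1,1).

The boundary map ∂_2: C_2 → C_1 acts by ∂[p,q,r] = [q,r] − [p,r] + [p,q]. For instance
  ∂DFM = FM − DM + DF,
  ∂ABD = BD − AD + AB.
The 27×18 boundary matrix has rank 17 and Smith normal form diag(1,1,1,1,1,1,1,1,1,1,1,1,1,1,1,1,1).

Reading off H_k = ker ∂_k / im ∂_{k+1}:

  H_0: rank C_0 − rank ∂_1 = 9 − 8 = 1, and the invariant factors of ∂_1 are all 1, so H_0 ≅ Z.

H_0 = Z.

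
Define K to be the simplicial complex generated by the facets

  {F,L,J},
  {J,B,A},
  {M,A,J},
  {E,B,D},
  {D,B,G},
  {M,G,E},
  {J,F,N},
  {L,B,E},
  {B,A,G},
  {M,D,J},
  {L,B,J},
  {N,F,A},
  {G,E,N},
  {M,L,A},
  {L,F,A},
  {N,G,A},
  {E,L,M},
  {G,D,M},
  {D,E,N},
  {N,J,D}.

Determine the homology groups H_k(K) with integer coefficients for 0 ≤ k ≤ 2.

Fix the vertex order A < B < D < E < F < G < J < L < M < N and write every simplex with vertices in increasing order. Then dim K = 2 and the simplices of K are:

  0-simplices (10): A, B, D, E, F, G, J, L, M, N
  1-simplices (30): AB, AF, AG, AJ, AL, AM, AN, BD, BE, BG, BJ, BL, DE, DG, DJ, DM, DN, EG, EL, EM, EN, FJ, FL, FN, GM, GN, JL, JM, JN, LM
  2-simplices (20): ABG, ABJ, AFL, AFN, AGN, AJM, ALM, BDE, BDG, BEL, BJL, DEN, DGM, DJM, DJN, EGM, EGN, ELM, FJL, FJN

so the chain groups are C_0 ≅ Z^10, C_1 ≅ Z^30, C_2 ≅ Z^20.

∂_1: C_1 → C_0 is given by ∂[p,q] = [q] − [p]. For instance
  ∂AL = L − A.
As a 10×30 matrix over Z this has rank 9, with invariant factors (1,1,1,1,1,1,1,1,1).

Boundary ∂_2: C_2 → C_1 maps a triangle to the signed sum of its edges. For instance
  ∂ABG = BG − AG + AB,
  ∂BJL = JL − BL + BJ.
The resulting 30×20 matrix has rank 20, and its Smith normal form has invariant factors (1,1,1,1,1,1,1,1,1,1,1,1,1,1,1,1,1,1,1,2).

Reading off H_k = ker ∂_k / im ∂_{k+1}:

  H_0: rank C_0 − rank ∂_1 = 10 − 9 = 1, and the invariant factors of ∂_1 are all 1, so H_0 = Z.
  H_1: rank ker ∂_1 − rank ∂_2 = (30 − 9) − 20 = 1, and ∂_2 has invariant factor 2 > 1, so H_1 = Z ⊕ Z/2.
  H_2: rank ker ∂_2 − rank ∂_3 = (20 − 20) − 0 = 0, and there is no ∂_3, so H_2 = 0.

As a check, the Euler characteristic is 10 − 30 + 20 = 0, which agrees with 1 − 1 + 0 = 0.

H_0 ≅ Z,  H_1 ≅ Z ⊕ Z/2,  H_2 = 0.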